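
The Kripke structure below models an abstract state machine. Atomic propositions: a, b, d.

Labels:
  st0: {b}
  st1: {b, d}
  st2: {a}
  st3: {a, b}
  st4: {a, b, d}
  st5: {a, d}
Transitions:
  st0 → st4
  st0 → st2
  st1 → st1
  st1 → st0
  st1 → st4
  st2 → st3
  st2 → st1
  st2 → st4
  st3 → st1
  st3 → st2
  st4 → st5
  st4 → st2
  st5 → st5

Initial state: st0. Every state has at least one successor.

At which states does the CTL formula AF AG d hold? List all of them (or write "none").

{st5}

States satisfying AG d: {st5}.
States satisfying AF AG d: {st5}.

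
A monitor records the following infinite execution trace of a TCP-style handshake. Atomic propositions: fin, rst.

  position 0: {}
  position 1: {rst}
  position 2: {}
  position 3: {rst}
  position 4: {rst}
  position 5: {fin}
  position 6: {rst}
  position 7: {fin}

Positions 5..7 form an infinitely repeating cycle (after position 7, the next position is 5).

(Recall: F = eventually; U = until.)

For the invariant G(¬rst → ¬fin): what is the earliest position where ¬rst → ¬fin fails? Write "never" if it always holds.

Check ¬rst → ¬fin at each position in order: 0 ✓, 1 ✓, 2 ✓, 3 ✓, 4 ✓.
At position 5 the labels are {fin}, so ¬rst → ¬fin is false there. This is the first violation.

5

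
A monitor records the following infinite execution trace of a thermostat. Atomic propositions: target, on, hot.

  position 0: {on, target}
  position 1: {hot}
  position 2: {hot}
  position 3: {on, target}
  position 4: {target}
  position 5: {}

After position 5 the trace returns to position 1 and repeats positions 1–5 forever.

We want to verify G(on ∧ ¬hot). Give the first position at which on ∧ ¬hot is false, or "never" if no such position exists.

1

Check on ∧ ¬hot at each position in order: 0 ✓.
At position 1 the labels are {hot}, so on ∧ ¬hot is false there. This is the first violation.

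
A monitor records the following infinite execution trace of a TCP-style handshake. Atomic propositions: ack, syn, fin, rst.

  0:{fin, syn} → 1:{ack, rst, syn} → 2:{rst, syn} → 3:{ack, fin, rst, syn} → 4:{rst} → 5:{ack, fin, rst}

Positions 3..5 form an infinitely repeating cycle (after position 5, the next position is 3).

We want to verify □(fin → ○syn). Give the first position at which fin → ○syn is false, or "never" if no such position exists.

Check fin → ○syn at each position in order: 0 ✓, 1 ✓, 2 ✓.
At position 3 the labels are {ack, fin, rst, syn} and the next position 4 has {rst}, so fin → ○syn is false there. This is the first violation.

3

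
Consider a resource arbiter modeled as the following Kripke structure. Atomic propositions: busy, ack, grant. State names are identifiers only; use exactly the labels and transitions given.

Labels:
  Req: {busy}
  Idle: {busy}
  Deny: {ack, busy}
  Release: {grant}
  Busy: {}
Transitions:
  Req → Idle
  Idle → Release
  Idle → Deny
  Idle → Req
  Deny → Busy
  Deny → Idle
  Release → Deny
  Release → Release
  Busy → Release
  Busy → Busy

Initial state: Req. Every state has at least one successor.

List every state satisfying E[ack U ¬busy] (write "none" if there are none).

States satisfying ack: {Deny}.
States satisfying ¬busy: {Release, Busy}.
States satisfying E[ack U ¬busy]: {Deny, Release, Busy}.

{Deny, Release, Busy}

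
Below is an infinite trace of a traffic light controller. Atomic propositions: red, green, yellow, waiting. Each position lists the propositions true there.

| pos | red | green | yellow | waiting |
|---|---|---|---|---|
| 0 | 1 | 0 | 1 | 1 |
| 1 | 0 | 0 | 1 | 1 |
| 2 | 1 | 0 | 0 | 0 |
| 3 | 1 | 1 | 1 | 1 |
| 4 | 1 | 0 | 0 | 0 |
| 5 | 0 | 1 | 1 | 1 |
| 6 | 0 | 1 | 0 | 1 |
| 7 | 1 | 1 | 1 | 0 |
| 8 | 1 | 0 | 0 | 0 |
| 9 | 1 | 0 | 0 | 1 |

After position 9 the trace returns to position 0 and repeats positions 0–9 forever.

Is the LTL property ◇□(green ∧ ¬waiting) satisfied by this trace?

No

□(green ∧ ¬waiting) is false at every position 0..9, so it never becomes true and ◇□(green ∧ ¬waiting) fails.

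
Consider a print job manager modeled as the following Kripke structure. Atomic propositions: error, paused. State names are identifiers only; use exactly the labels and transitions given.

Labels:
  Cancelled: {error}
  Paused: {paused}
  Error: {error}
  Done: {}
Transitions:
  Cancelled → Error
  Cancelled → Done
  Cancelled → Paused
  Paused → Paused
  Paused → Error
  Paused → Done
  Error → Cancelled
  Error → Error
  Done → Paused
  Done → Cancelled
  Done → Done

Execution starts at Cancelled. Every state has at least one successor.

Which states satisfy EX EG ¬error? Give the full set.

States satisfying EG ¬error: {Paused, Done}.
States satisfying EX EG ¬error: {Cancelled, Paused, Done}.

{Cancelled, Paused, Done}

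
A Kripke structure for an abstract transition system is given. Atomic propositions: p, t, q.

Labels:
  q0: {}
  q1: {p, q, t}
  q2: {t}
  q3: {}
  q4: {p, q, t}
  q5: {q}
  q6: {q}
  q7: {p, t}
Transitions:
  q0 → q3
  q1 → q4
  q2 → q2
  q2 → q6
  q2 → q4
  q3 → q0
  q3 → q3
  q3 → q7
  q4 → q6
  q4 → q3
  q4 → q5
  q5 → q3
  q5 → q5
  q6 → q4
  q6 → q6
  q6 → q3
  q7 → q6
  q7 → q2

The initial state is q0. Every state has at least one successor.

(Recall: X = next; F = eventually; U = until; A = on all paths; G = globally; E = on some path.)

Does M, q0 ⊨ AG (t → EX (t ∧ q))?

States satisfying t → EX (t ∧ q): {q0, q1, q2, q3, q5, q6}.
States satisfying AG (t → EX (t ∧ q)): ∅.
q4 is reachable from q0 and violates t → EX (t ∧ q), so AG fails at q0.
q0 ∉ Sat(AG (t → EX (t ∧ q))).

No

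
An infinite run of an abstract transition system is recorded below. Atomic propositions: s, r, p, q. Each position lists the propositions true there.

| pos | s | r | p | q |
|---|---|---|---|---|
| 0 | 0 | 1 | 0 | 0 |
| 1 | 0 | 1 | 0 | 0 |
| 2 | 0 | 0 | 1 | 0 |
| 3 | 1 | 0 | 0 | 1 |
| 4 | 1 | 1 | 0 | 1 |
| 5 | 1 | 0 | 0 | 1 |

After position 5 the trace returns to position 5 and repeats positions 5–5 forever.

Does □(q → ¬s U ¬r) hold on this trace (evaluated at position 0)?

q → ¬s U ¬r must hold at every position from 0 onward. It fails at position 4, so □(q → ¬s U ¬r) is false.
Positions where q holds: 3, 4, 5.
Check ¬s U ¬r at each: 3→ok, 4→fails, 5→ok.

Does not hold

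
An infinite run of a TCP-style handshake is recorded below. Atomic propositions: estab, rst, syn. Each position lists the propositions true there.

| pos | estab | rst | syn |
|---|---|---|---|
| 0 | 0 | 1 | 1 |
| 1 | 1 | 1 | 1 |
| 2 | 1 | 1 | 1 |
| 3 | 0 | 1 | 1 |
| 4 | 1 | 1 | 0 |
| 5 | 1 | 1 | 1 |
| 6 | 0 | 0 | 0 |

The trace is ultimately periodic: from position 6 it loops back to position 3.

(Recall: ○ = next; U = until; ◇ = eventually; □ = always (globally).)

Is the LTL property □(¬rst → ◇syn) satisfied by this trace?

¬rst → ◇syn holds at every position 0..6, and those are all positions ever visited, so □(¬rst → ◇syn) holds.
Positions where ¬rst holds: 6.
Check ◇syn at each: 6→ok.

Holds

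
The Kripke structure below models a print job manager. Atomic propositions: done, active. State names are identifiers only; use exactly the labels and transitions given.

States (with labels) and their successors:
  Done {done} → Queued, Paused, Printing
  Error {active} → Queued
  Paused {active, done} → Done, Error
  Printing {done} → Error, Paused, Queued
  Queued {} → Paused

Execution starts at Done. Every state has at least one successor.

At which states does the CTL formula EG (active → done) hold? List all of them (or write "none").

States satisfying active → done: {Done, Paused, Printing, Queued}.
States satisfying EG (active → done): {Done, Paused, Printing, Queued}.

{Done, Paused, Printing, Queued}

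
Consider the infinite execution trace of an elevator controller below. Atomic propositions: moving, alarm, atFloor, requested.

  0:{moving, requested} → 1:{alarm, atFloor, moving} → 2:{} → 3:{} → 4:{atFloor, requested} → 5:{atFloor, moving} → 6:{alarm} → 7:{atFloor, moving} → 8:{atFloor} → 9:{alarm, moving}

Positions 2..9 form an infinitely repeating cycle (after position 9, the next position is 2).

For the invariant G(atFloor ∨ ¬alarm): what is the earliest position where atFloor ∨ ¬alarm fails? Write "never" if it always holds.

6

Check atFloor ∨ ¬alarm at each position in order: 0 ✓, 1 ✓, 2 ✓, 3 ✓, 4 ✓, 5 ✓.
At position 6 the labels are {alarm}, so atFloor ∨ ¬alarm is false there. This is the first violation.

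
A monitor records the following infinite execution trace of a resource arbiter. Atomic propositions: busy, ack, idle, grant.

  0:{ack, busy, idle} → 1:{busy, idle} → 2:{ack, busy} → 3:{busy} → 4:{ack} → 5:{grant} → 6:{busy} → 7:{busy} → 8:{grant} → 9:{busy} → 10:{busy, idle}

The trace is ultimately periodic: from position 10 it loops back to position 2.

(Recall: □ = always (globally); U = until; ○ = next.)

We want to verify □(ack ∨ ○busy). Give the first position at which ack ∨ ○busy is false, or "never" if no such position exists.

Check ack ∨ ○busy at each position in order: 0 ✓, 1 ✓, 2 ✓.
At position 3 the labels are {busy} and the next position 4 has {ack}, so ack ∨ ○busy is false there. This is the first violation.

3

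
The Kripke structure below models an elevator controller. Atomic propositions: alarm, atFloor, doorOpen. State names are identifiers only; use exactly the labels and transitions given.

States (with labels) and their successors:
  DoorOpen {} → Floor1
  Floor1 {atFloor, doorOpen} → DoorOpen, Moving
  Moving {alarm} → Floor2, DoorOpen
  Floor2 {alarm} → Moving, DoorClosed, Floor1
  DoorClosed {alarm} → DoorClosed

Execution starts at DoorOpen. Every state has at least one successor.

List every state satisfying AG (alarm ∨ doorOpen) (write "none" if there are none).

{DoorClosed}

States satisfying alarm ∨ doorOpen: {Floor1, Moving, Floor2, DoorClosed}.
States satisfying AG (alarm ∨ doorOpen): {DoorClosed}.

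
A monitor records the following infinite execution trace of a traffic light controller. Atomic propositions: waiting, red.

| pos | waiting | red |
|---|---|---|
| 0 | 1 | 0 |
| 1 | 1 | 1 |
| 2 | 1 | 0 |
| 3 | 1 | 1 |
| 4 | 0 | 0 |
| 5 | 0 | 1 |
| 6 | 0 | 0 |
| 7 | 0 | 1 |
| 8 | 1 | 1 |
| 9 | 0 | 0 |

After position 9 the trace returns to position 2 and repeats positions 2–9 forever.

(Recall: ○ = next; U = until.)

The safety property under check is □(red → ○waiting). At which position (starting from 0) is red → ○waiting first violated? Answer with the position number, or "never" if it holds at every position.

3

Check red → ○waiting at each position in order: 0 ✓, 1 ✓, 2 ✓.
At position 3 the labels are {red, waiting} and the next position 4 has {}, so red → ○waiting is false there. This is the first violation.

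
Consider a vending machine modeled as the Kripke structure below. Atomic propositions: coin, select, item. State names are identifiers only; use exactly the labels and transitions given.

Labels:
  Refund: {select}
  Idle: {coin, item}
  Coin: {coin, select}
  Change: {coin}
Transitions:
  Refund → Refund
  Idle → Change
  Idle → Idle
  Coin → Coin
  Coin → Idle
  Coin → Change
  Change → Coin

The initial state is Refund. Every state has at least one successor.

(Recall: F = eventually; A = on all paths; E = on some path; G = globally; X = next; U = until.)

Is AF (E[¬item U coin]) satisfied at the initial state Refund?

States satisfying E[¬item U coin]: {Idle, Coin, Change}.
States satisfying AF (E[¬item U coin]): {Idle, Coin, Change}.
There is a path from Refund along which E[¬item U coin] never holds.
Refund ∉ Sat(AF (E[¬item U coin])).

Violated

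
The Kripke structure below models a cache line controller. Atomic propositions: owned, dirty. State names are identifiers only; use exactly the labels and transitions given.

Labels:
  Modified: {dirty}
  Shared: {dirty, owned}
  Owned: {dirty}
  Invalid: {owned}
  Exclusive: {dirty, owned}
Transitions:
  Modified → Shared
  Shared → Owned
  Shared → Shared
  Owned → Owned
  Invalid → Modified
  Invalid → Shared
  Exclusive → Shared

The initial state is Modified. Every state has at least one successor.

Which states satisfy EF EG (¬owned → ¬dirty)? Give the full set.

{Modified, Shared, Invalid, Exclusive}

States satisfying EG (¬owned → ¬dirty): {Shared, Invalid, Exclusive}.
States satisfying EF EG (¬owned → ¬dirty): {Modified, Shared, Invalid, Exclusive}.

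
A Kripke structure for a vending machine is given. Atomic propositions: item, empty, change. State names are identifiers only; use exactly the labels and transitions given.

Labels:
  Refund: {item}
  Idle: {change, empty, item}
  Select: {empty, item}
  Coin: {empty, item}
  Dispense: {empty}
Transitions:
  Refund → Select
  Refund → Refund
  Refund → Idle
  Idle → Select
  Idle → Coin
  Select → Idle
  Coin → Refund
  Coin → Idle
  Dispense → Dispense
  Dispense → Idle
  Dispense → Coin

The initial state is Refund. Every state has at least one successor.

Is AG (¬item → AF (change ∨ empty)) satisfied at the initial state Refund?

States satisfying ¬item → AF (change ∨ empty): {Refund, Idle, Select, Coin, Dispense}.
States satisfying AG (¬item → AF (change ∨ empty)): {Refund, Idle, Select, Coin, Dispense}.
Every state reachable from Refund satisfies ¬item → AF (change ∨ empty).
Refund ∈ Sat(AG (¬item → AF (change ∨ empty))).

Holds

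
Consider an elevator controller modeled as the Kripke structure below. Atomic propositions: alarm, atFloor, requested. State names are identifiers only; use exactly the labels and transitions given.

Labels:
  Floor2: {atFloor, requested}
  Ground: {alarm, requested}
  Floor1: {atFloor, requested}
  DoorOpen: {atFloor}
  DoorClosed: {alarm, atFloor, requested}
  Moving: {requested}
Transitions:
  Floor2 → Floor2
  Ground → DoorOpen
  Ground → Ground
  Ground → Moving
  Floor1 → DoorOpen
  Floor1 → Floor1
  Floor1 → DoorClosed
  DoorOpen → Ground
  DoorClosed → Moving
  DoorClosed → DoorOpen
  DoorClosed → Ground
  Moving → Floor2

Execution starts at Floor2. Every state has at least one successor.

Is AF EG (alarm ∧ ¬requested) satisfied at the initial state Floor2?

Does not hold

States satisfying EG (alarm ∧ ¬requested): ∅.
States satisfying AF EG (alarm ∧ ¬requested): ∅.
There is a path from Floor2 along which EG (alarm ∧ ¬requested) never holds.
Floor2 ∉ Sat(AF EG (alarm ∧ ¬requested)).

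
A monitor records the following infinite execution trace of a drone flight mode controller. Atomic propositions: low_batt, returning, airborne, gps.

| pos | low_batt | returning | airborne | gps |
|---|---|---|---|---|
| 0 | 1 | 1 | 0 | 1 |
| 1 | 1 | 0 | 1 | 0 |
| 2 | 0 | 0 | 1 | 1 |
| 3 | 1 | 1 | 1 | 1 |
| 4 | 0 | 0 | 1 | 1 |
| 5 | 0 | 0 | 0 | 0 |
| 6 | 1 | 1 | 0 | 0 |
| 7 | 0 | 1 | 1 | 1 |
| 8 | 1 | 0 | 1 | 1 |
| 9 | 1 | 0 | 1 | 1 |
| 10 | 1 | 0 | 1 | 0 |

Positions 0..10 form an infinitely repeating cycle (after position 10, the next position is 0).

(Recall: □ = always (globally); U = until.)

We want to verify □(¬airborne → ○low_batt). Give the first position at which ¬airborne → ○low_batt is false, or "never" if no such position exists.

Check ¬airborne → ○low_batt at each position in order: 0 ✓, 1 ✓, 2 ✓, 3 ✓, 4 ✓, 5 ✓.
At position 6 the labels are {low_batt, returning} and the next position 7 has {airborne, gps, returning}, so ¬airborne → ○low_batt is false there. This is the first violation.

6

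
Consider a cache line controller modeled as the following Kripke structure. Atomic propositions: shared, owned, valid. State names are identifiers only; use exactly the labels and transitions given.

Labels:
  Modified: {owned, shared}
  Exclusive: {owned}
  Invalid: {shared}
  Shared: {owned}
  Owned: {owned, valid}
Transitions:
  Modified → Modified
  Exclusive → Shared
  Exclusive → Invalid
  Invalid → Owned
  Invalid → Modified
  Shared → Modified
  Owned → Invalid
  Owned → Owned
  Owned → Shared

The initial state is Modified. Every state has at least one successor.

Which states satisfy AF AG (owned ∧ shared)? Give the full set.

{Modified, Shared}

States satisfying AG (owned ∧ shared): {Modified}.
States satisfying AF AG (owned ∧ shared): {Modified, Shared}.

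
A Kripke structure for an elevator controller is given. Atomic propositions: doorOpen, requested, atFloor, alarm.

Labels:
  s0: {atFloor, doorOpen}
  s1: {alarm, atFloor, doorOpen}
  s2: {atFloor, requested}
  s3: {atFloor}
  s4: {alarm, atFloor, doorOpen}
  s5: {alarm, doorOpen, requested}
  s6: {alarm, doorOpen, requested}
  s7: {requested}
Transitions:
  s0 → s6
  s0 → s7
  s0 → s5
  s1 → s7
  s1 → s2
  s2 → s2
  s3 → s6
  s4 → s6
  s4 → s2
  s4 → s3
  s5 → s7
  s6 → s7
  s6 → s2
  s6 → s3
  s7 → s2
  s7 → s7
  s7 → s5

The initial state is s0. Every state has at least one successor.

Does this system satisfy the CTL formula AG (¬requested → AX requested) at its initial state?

States satisfying ¬requested → AX requested: {s0, s1, s2, s3, s5, s6, s7}.
States satisfying AG (¬requested → AX requested): {s0, s1, s2, s3, s5, s6, s7}.
Every state reachable from s0 satisfies ¬requested → AX requested.
s0 ∈ Sat(AG (¬requested → AX requested)).

Yes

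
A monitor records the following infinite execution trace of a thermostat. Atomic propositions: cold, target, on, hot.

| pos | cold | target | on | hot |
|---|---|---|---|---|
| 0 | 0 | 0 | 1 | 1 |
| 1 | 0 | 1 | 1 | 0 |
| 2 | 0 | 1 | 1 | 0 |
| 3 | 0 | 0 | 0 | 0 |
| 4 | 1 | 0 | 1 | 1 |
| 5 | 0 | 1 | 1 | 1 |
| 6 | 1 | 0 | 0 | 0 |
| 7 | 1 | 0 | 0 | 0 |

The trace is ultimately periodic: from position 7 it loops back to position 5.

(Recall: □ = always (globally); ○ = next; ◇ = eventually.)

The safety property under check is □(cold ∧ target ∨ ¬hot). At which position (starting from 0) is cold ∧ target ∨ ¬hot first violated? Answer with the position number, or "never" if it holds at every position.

0

At position 0 the labels are {hot, on}, so cold ∧ target ∨ ¬hot is false there. This is the first violation.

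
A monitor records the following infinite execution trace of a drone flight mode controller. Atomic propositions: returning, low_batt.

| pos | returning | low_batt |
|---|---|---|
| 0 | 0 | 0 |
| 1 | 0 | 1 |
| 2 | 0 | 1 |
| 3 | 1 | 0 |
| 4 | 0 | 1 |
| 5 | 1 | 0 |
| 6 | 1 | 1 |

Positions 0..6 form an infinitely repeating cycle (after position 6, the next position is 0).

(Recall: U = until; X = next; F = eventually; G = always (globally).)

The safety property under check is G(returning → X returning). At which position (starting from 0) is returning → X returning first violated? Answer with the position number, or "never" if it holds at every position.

Check returning → X returning at each position in order: 0 ✓, 1 ✓, 2 ✓.
At position 3 the labels are {returning} and the next position 4 has {low_batt}, so returning → X returning is false there. This is the first violation.

3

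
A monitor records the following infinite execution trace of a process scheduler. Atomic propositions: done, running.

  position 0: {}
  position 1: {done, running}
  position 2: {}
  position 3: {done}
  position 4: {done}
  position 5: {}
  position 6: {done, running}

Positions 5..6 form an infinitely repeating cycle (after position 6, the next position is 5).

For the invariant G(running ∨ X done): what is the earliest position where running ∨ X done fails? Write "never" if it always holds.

Check running ∨ X done at each position in order: 0 ✓, 1 ✓, 2 ✓, 3 ✓.
At position 4 the labels are {done} and the next position 5 has {}, so running ∨ X done is false there. This is the first violation.

4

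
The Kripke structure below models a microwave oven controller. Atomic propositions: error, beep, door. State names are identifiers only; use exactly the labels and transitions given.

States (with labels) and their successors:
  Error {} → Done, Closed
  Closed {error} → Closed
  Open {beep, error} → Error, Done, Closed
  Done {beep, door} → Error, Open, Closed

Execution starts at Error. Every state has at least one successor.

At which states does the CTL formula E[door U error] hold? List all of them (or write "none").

{Closed, Open, Done}

States satisfying door: {Done}.
States satisfying error: {Closed, Open}.
States satisfying E[door U error]: {Closed, Open, Done}.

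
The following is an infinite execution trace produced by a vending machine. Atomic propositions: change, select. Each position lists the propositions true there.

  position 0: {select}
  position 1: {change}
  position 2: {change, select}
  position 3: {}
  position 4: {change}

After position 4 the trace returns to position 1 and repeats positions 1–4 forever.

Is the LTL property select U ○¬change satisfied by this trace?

Walking from position 0: at position 1, ○¬change has not yet held and select fails, so select U ○¬change is false.

Violated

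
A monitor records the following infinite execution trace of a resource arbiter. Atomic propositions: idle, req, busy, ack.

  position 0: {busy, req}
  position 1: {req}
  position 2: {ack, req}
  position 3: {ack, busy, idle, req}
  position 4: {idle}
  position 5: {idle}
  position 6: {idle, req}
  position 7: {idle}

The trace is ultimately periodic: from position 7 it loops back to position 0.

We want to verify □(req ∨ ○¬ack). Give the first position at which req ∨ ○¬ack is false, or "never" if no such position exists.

never

req ∨ ○¬ack holds at every position 0..7, and those are all the positions the trace ever visits, so the invariant □(req ∨ ○¬ack) is never violated.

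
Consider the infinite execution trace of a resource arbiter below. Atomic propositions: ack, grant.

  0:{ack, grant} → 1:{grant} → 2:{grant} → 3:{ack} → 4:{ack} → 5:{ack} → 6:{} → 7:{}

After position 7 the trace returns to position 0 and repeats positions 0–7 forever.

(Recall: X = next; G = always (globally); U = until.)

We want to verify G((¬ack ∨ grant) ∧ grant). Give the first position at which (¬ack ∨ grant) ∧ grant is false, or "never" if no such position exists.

Check (¬ack ∨ grant) ∧ grant at each position in order: 0 ✓, 1 ✓, 2 ✓.
At position 3 the labels are {ack}, so (¬ack ∨ grant) ∧ grant is false there. This is the first violation.

3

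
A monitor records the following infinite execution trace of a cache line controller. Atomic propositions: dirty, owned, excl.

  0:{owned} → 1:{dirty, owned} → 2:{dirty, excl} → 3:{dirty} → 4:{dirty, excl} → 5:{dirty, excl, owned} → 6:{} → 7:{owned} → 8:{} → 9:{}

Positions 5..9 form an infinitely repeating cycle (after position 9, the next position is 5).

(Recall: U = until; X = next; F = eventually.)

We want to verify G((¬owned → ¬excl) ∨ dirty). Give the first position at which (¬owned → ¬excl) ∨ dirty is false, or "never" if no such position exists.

(¬owned → ¬excl) ∨ dirty holds at every position 0..9, and those are all the positions the trace ever visits, so the invariant G((¬owned → ¬excl) ∨ dirty) is never violated.

never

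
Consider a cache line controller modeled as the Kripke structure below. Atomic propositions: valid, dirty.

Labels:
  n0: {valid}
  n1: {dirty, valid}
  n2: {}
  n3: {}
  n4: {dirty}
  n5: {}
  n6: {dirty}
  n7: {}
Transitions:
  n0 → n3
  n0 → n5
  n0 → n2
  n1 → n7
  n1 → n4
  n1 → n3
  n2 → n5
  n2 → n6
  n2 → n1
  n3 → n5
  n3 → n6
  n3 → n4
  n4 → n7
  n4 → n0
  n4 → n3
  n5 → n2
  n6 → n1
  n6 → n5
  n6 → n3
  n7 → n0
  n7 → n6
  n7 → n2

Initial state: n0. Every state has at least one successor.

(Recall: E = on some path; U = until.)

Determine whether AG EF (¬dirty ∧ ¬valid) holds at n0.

States satisfying EF (¬dirty ∧ ¬valid): {n0, n1, n2, n3, n4, n5, n6, n7}.
States satisfying AG EF (¬dirty ∧ ¬valid): {n0, n1, n2, n3, n4, n5, n6, n7}.
Every state reachable from n0 satisfies EF (¬dirty ∧ ¬valid).
n0 ∈ Sat(AG EF (¬dirty ∧ ¬valid)).

Holds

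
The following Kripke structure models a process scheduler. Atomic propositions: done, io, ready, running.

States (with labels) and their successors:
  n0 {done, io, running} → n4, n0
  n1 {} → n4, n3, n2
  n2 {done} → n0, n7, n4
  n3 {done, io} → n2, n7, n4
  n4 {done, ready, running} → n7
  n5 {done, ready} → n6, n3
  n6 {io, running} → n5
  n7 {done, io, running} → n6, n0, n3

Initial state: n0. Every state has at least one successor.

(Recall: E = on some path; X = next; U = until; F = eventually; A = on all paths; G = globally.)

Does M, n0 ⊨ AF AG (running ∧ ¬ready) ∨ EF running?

Satisfied

States satisfying AG (running ∧ ¬ready): ∅.
States satisfying AF AG (running ∧ ¬ready): ∅.
States satisfying running: {n0, n4, n6, n7}.
States satisfying EF running: {n0, n1, n2, n3, n4, n5, n6, n7}.
States satisfying AF AG (running ∧ ¬ready) ∨ EF running: {n0, n1, n2, n3, n4, n5, n6, n7}.
n0 ∈ Sat(AF AG (running ∧ ¬ready) ∨ EF running).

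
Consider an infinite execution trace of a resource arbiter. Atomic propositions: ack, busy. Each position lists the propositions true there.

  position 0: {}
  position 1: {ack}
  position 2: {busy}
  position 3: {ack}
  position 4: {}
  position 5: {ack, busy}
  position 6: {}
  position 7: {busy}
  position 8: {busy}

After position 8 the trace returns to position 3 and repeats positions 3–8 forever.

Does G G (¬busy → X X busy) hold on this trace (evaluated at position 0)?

G (¬busy → X X busy) must hold at every position from 0 onward. It fails at position 0, so G G (¬busy → X X busy) is false.

Violated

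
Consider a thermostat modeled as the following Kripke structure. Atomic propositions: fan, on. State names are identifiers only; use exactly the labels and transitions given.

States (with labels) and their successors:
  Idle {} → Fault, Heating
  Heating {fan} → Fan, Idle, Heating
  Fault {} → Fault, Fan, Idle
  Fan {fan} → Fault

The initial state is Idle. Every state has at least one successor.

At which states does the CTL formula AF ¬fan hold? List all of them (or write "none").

{Idle, Fault, Fan}

States satisfying ¬fan: {Idle, Fault}.
States satisfying AF ¬fan: {Idle, Fault, Fan}.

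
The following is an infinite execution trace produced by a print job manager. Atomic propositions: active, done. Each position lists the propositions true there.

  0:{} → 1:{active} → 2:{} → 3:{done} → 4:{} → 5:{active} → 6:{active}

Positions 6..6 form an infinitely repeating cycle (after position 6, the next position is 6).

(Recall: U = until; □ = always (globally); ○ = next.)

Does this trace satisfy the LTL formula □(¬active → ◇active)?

Yes

¬active → ◇active holds at every position 0..6, and those are all positions ever visited, so □(¬active → ◇active) holds.
Positions where ¬active holds: 0, 2, 3, 4.
Check ◇active at each: 0→ok, 2→ok, 3→ok, 4→ok.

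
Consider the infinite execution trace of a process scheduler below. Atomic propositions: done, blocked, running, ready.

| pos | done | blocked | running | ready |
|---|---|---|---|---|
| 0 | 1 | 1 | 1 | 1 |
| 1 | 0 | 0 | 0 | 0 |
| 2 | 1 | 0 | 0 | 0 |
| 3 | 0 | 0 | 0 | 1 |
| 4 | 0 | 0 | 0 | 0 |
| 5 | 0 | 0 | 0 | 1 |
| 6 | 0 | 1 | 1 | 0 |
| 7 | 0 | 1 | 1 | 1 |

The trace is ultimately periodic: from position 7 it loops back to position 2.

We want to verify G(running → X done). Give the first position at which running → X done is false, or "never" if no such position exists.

0

At position 0 the labels are {blocked, done, ready, running} and the next position 1 has {}, so running → X done is false there. This is the first violation.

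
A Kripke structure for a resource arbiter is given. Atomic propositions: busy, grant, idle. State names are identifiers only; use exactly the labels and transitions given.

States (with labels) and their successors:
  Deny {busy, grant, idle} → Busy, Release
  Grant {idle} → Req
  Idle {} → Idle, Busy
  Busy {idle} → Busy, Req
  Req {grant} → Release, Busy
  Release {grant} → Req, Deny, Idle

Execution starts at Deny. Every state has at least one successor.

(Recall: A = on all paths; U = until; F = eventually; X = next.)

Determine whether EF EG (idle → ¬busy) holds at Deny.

States satisfying EG (idle → ¬busy): {Grant, Idle, Busy, Req, Release}.
States satisfying EF EG (idle → ¬busy): {Deny, Grant, Idle, Busy, Req, Release}.
Some path from Deny reaches a state where EG (idle → ¬busy) holds.
Deny ∈ Sat(EF EG (idle → ¬busy)).

Satisfied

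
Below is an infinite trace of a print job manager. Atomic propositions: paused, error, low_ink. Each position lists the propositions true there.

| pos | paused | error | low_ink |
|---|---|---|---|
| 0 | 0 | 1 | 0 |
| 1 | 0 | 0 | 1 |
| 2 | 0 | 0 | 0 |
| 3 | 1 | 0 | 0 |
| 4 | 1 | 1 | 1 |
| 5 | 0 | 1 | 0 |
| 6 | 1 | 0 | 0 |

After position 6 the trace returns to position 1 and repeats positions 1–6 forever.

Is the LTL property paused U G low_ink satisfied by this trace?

Walking from position 0: at position 0, G low_ink has not yet held and paused fails, so paused U G low_ink is false.

Does not hold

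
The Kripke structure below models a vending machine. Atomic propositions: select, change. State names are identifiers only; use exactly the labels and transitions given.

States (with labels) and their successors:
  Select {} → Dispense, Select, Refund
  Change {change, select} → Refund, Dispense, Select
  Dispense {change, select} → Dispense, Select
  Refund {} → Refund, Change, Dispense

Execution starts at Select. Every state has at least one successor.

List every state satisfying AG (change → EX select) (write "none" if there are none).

{Select, Change, Dispense, Refund}

States satisfying change → EX select: {Select, Change, Dispense, Refund}.
States satisfying AG (change → EX select): {Select, Change, Dispense, Refund}.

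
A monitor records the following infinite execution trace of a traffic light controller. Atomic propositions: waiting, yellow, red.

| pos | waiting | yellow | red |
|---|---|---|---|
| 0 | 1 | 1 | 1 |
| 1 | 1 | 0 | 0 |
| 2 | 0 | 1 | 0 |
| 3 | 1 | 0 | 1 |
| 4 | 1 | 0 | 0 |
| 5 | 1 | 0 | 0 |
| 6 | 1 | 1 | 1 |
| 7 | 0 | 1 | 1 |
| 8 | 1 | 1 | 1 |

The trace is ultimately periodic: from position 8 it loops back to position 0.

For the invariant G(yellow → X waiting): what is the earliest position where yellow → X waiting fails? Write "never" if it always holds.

Check yellow → X waiting at each position in order: 0 ✓, 1 ✓, 2 ✓, 3 ✓, 4 ✓, 5 ✓.
At position 6 the labels are {red, waiting, yellow} and the next position 7 has {red, yellow}, so yellow → X waiting is false there. This is the first violation.

6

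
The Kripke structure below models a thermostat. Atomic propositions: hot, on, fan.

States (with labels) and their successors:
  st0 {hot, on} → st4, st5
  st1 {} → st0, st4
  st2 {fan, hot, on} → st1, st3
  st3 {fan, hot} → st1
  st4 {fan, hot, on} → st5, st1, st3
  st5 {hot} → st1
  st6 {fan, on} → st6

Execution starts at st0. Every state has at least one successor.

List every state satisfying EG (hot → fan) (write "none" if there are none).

{st1, st2, st3, st4, st6}

States satisfying hot → fan: {st1, st2, st3, st4, st6}.
States satisfying EG (hot → fan): {st1, st2, st3, st4, st6}.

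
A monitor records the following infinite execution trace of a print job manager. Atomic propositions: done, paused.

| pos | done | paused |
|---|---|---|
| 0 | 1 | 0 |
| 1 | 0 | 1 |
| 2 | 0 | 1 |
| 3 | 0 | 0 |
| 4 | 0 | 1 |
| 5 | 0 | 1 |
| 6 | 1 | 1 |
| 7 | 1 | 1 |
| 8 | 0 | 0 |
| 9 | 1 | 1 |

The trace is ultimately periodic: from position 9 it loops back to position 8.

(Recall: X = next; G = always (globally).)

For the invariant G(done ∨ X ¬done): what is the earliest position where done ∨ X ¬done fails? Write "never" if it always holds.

Check done ∨ X ¬done at each position in order: 0 ✓, 1 ✓, 2 ✓, 3 ✓, 4 ✓.
At position 5 the labels are {paused} and the next position 6 has {done, paused}, so done ∨ X ¬done is false there. This is the first violation.

5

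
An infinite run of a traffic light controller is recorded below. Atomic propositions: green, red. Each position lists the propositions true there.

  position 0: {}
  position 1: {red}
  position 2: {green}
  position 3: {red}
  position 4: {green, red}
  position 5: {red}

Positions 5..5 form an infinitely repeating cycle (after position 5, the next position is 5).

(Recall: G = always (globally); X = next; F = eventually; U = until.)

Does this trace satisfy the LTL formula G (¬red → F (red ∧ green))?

Holds

¬red → F (red ∧ green) holds at every position 0..5, and those are all positions ever visited, so G (¬red → F (red ∧ green)) holds.
Positions where ¬red holds: 0, 2.
Check F (red ∧ green) at each: 0→ok, 2→ok.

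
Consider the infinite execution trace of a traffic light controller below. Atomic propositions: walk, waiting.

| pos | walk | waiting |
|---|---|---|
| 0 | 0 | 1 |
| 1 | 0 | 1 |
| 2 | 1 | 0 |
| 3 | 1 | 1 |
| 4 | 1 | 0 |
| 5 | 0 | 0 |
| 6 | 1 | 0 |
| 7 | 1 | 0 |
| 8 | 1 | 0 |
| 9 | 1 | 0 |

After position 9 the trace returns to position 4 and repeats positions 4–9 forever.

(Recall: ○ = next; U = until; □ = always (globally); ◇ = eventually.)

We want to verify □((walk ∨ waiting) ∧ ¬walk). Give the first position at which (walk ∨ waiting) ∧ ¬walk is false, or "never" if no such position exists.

2

Check (walk ∨ waiting) ∧ ¬walk at each position in order: 0 ✓, 1 ✓.
At position 2 the labels are {walk}, so (walk ∨ waiting) ∧ ¬walk is false there. This is the first violation.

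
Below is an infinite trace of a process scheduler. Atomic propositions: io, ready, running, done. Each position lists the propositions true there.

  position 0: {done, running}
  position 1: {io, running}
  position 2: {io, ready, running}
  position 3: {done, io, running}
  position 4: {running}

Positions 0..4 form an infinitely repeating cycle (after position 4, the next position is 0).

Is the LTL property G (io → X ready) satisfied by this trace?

No

io → X ready must hold at every position from 0 onward. It fails at position 2, so G (io → X ready) is false.
Positions where io holds: 1, 2, 3.
Check X ready at each: 1→ok, 2→fails, 3→fails.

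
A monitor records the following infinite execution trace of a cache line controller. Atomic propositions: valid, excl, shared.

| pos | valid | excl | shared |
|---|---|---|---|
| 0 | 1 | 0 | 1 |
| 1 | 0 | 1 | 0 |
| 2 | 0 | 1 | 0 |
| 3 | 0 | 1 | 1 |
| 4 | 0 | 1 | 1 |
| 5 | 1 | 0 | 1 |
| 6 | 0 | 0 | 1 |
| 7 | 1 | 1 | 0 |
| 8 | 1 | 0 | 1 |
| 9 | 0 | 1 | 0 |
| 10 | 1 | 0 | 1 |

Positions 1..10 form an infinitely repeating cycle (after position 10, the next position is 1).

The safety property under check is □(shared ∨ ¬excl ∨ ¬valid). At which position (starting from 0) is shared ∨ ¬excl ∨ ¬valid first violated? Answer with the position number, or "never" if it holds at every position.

Check shared ∨ ¬excl ∨ ¬valid at each position in order: 0 ✓, 1 ✓, 2 ✓, 3 ✓, 4 ✓, 5 ✓, 6 ✓.
At position 7 the labels are {excl, valid}, so shared ∨ ¬excl ∨ ¬valid is false there. This is the first violation.

7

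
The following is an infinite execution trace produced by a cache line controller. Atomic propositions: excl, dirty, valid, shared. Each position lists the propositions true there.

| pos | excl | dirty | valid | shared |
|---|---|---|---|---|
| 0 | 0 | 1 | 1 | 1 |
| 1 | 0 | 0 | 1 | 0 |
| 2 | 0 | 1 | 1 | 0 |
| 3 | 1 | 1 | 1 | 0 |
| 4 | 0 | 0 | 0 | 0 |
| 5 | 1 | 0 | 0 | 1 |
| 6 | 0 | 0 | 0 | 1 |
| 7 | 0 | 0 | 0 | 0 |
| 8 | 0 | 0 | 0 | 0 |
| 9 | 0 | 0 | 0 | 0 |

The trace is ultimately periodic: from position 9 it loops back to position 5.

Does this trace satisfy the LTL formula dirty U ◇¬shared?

Walking from position 0: ◇¬shared first holds at position 0, and dirty holds at every earlier position along the way, so dirty U ◇¬shared holds.

Yes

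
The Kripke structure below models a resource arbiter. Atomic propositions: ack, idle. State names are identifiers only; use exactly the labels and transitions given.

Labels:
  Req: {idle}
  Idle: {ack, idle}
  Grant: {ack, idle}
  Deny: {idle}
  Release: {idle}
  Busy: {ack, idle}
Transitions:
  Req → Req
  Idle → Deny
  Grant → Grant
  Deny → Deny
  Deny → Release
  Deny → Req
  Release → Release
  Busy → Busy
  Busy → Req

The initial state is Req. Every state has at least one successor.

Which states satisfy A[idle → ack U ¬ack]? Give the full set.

{Req, Idle, Deny, Release}

States satisfying idle → ack: {Idle, Grant, Busy}.
States satisfying ¬ack: {Req, Deny, Release}.
States satisfying A[idle → ack U ¬ack]: {Req, Idle, Deny, Release}.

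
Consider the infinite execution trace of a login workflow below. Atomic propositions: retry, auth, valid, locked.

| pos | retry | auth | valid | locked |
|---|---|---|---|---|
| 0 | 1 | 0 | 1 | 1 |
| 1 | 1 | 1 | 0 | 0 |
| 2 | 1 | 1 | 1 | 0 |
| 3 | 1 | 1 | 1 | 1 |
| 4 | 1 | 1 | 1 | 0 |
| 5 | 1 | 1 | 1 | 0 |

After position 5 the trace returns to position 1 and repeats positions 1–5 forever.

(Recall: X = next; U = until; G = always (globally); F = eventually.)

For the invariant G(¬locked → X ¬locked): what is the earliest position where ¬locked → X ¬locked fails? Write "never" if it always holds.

Check ¬locked → X ¬locked at each position in order: 0 ✓, 1 ✓.
At position 2 the labels are {auth, retry, valid} and the next position 3 has {auth, locked, retry, valid}, so ¬locked → X ¬locked is false there. This is the first violation.

2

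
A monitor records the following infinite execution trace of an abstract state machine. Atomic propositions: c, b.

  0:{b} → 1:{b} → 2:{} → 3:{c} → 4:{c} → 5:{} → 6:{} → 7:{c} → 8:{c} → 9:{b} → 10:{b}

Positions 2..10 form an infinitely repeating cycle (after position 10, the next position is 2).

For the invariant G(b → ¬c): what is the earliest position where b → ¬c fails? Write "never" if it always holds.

never

b → ¬c holds at every position 0..10, and those are all the positions the trace ever visits, so the invariant G(b → ¬c) is never violated.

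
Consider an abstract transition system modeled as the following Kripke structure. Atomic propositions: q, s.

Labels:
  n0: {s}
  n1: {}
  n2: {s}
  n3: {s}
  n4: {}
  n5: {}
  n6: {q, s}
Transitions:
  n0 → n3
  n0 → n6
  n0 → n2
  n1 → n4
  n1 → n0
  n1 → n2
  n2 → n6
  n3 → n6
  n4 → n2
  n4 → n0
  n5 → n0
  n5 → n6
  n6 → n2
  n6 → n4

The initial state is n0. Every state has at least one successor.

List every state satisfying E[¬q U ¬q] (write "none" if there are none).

{n0, n1, n2, n3, n4, n5}

States satisfying ¬q: {n0, n1, n2, n3, n4, n5}.
States satisfying E[¬q U ¬q]: {n0, n1, n2, n3, n4, n5}.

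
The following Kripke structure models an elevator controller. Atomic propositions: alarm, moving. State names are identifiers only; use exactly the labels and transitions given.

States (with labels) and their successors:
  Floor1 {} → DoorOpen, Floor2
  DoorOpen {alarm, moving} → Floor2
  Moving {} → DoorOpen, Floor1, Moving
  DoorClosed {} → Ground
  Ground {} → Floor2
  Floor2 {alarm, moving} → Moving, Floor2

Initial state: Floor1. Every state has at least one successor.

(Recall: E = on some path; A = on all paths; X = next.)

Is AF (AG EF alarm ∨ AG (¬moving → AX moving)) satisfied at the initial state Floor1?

Yes

States satisfying AG EF alarm ∨ AG (¬moving → AX moving): {Floor1, DoorOpen, Moving, DoorClosed, Ground, Floor2}.
States satisfying AF (AG EF alarm ∨ AG (¬moving → AX moving)): {Floor1, DoorOpen, Moving, DoorClosed, Ground, Floor2}.
Floor1 ∈ Sat(AF (AG EF alarm ∨ AG (¬moving → AX moving))).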